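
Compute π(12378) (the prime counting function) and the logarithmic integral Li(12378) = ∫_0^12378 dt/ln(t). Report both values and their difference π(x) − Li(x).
π(12378) = 1477;  Li(12378) ≈ 1501.28;  π(x) − Li(x) ≈ -24.28.

Direct count of primes ≤ 12378 gives π(12378) = 1477. Numerical evaluation of the logarithmic integral gives Li(12378) ≈ 1501.28. The difference π(x) − Li(x) ≈ -24.28 is typically negative for small/moderate x (Li(x) overestimates), though Littlewood's theorem shows this sign changes infinitely often.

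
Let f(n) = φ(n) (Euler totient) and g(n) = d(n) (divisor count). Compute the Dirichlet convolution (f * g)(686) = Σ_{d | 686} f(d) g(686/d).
(φ * d)(686) = 1200

Divisors of 686: [1, 2, 7, 14, 49, 98, 343, 686]. For each d | 686:
  d = 1: φ(1) · d(686/1) = 1 · 8 = 8
  d = 2: φ(2) · d(686/2) = 1 · 4 = 4
  d = 7: φ(7) · d(686/7) = 6 · 6 = 36
  d = 14: φ(14) · d(686/14) = 6 · 3 = 18
  d = 49: φ(49) · d(686/49) = 42 · 4 = 168
  d = 98: φ(98) · d(686/98) = 42 · 2 = 84
  d = 343: φ(343) · d(686/343) = 294 · 2 = 588
  d = 686: φ(686) · d(686/686) = 294 · 1 = 294
Summing: (φ * d)(686) = 8 + 4 + 36 + 18 + 168 + 84 + 588 + 294 = 1200.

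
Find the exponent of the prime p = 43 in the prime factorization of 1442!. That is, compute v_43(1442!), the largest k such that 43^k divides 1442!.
v_43(1442!) = 33

Legendre's formula: v_p(n!) = Σ_{k ≥ 1} ⌊n / p^k⌋. For p = 43, n = 1442, the terms are:
  ⌊1442/43^1⌋ = ⌊1442/43⌋ = 33
(the next term ⌊1442/43^2⌋ = 0, terminating the sum). Summing: v_43(1442!) = 33 = 33.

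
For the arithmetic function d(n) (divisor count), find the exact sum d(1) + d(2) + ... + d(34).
Σ_{n ≤ 34} d(n) = 127

Compute d(n) for each 1 ≤ n ≤ 34: d(1) = 1, d(2) = 2, d(3) = 2, d(4) = 3, d(5) = 2, d(6) = 4, d(7) = 2, d(8) = 4, d(9) = 3, d(10) = 4, d(11) = 2, d(12) = 6, d(13) = 2, d(14) = 4, d(15) = 4, d(16) = 5, d(17) = 2, d(18) = 6, d(19) = 2, d(20) = 6, d(21) = 4, d(22) = 4, d(23) = 2, d(24) = 8, d(25) = 3, d(26) = 4, d(27) = 4, d(28) = 6, d(29) = 2, d(30) = 8, d(31) = 2, d(32) = 6, d(33) = 4, d(34) = 4. Summing all 34 values: 127. (Dirichlet's divisor formula: Σ_{n ≤ x} d(n) = x ln(x) + (2γ − 1) x + O(√x). For x = 34, the asymptotic estimate is ≈ 125.15.)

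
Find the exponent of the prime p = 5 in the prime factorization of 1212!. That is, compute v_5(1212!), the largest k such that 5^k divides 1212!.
v_5(1212!) = 300

Legendre's formula: v_p(n!) = Σ_{k ≥ 1} ⌊n / p^k⌋. For p = 5, n = 1212, the terms are:
  ⌊1212/5^1⌋ = ⌊1212/5⌋ = 242
  ⌊1212/5^2⌋ = ⌊1212/25⌋ = 48
  ⌊1212/5^3⌋ = ⌊1212/125⌋ = 9
  ⌊1212/5^4⌋ = ⌊1212/625⌋ = 1
(the next term ⌊1212/5^5⌋ = 0, terminating the sum). Summing: v_5(1212!) = 242 + 48 + 9 + 1 = 300.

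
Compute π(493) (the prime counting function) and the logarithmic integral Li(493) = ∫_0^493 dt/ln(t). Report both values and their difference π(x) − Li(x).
π(493) = 94;  Li(493) ≈ 100.67;  π(x) − Li(x) ≈ -6.67.

Direct count of primes ≤ 493 gives π(493) = 94. Numerical evaluation of the logarithmic integral gives Li(493) ≈ 100.67. The difference π(x) − Li(x) ≈ -6.67 is typically negative for small/moderate x (Li(x) overestimates), though Littlewood's theorem shows this sign changes infinitely often.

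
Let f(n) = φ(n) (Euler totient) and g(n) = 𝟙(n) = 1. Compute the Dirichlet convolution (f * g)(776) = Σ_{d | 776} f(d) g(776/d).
(φ * 𝟙)(776) = 776

Divisors of 776: [1, 2, 4, 8, 97, 194, 388, 776]. For each d | 776:
  d = 1: φ(1) · 𝟙(776/1) = 1 · 1 = 1
  d = 2: φ(2) · 𝟙(776/2) = 1 · 1 = 1
  d = 4: φ(4) · 𝟙(776/4) = 2 · 1 = 2
  d = 8: φ(8) · 𝟙(776/8) = 4 · 1 = 4
  d = 97: φ(97) · 𝟙(776/97) = 96 · 1 = 96
  d = 194: φ(194) · 𝟙(776/194) = 96 · 1 = 96
  d = 388: φ(388) · 𝟙(776/388) = 192 · 1 = 192
  d = 776: φ(776) · 𝟙(776/776) = 384 · 1 = 384
Summing: (φ * 𝟙)(776) = 1 + 1 + 2 + 4 + 96 + 96 + 192 + 384 = 776.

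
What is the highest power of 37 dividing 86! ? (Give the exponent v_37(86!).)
v_37(86!) = 2

Legendre's formula: v_p(n!) = Σ_{k ≥ 1} ⌊n / p^k⌋. For p = 37, n = 86, the terms are:
  ⌊86/37^1⌋ = ⌊86/37⌋ = 2
(the next term ⌊86/37^2⌋ = 0, terminating the sum). Summing: v_37(86!) = 2 = 2.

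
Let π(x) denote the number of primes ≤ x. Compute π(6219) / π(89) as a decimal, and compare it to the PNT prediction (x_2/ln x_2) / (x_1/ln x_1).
π(6219)/π(89) = 809/24 ≈ 33.7083;  PNT prediction ≈ 35.9057.

π(89) = 24 and π(6219) = 809, so π(6219)/π(89) ≈ 33.7083. The PNT-predicted ratio is (6219/ln(6219)) / (89/ln(89)) ≈ 35.9057. The two agree to within a few percent, as expected.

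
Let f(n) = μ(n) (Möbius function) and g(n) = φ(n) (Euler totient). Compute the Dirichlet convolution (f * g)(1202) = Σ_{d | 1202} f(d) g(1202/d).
(μ * φ)(1202) = 0

Divisors of 1202: [1, 2, 601, 1202]. For each d | 1202:
  d = 1: μ(1) · φ(1202/1) = 1 · 600 = 600
  d = 2: μ(2) · φ(1202/2) = -1 · 600 = -600
  d = 601: μ(601) · φ(1202/601) = -1 · 1 = -1
  d = 1202: μ(1202) · φ(1202/1202) = 1 · 1 = 1
Summing: (μ * φ)(1202) = 600 + -600 + -1 + 1 = 0.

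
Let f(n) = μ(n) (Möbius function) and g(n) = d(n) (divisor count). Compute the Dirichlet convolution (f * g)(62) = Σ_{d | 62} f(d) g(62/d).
(μ * d)(62) = 1

Divisors of 62: [1, 2, 31, 62]. For each d | 62:
  d = 1: μ(1) · d(62/1) = 1 · 4 = 4
  d = 2: μ(2) · d(62/2) = -1 · 2 = -2
  d = 31: μ(31) · d(62/31) = -1 · 2 = -2
  d = 62: μ(62) · d(62/62) = 1 · 1 = 1
Summing: (μ * d)(62) = 4 + -2 + -2 + 1 = 1.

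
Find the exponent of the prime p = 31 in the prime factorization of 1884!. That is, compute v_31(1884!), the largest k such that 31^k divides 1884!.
v_31(1884!) = 61

Legendre's formula: v_p(n!) = Σ_{k ≥ 1} ⌊n / p^k⌋. For p = 31, n = 1884, the terms are:
  ⌊1884/31^1⌋ = ⌊1884/31⌋ = 60
  ⌊1884/31^2⌋ = ⌊1884/961⌋ = 1
(the next term ⌊1884/31^3⌋ = 0, terminating the sum). Summing: v_31(1884!) = 60 + 1 = 61.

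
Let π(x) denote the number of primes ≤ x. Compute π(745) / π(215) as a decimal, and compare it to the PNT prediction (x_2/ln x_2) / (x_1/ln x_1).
π(745)/π(215) = 132/47 ≈ 2.8085;  PNT prediction ≈ 2.8140.

π(215) = 47 and π(745) = 132, so π(745)/π(215) ≈ 2.8085. The PNT-predicted ratio is (745/ln(745)) / (215/ln(215)) ≈ 2.8140. The two agree to within a few percent, as expected.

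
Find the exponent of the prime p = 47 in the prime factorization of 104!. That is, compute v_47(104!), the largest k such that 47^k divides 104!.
v_47(104!) = 2

Legendre's formula: v_p(n!) = Σ_{k ≥ 1} ⌊n / p^k⌋. For p = 47, n = 104, the terms are:
  ⌊104/47^1⌋ = ⌊104/47⌋ = 2
(the next term ⌊104/47^2⌋ = 0, terminating the sum). Summing: v_47(104!) = 2 = 2.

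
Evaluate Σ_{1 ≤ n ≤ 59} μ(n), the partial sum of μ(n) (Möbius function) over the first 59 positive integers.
Σ_{n ≤ 59} μ(n) = -1

Compute μ(n) for each 1 ≤ n ≤ 59: μ(1) = 1, μ(2) = -1, μ(3) = -1, μ(4) = 0, μ(5) = -1, μ(6) = 1, μ(7) = -1, μ(8) = 0, μ(9) = 0, μ(10) = 1, μ(11) = -1, μ(12) = 0, μ(13) = -1, μ(14) = 1, μ(15) = 1, μ(16) = 0, μ(17) = -1, μ(18) = 0, μ(19) = -1, μ(20) = 0, μ(21) = 1, μ(22) = 1, μ(23) = -1, μ(24) = 0, μ(25) = 0, μ(26) = 1, μ(27) = 0, μ(28) = 0, μ(29) = -1, μ(30) = -1, μ(31) = -1, μ(32) = 0, μ(33) = 1, μ(34) = 1, μ(35) = 1, μ(36) = 0, μ(37) = -1, μ(38) = 1, μ(39) = 1, μ(40) = 0, μ(41) = -1, μ(42) = -1, μ(43) = -1, μ(44) = 0, μ(45) = 0, μ(46) = 1, μ(47) = -1, μ(48) = 0, μ(49) = 0, μ(50) = 0, μ(51) = 1, μ(52) = 0, μ(53) = -1, μ(54) = 0, μ(55) = 1, μ(56) = 0, μ(57) = 1, μ(58) = 1, μ(59) = -1. Summing all 59 values: -1. (Mertens function M(x) = Σ_{n ≤ x} μ(n); on average M(x) should be small (PNT ⟺ M(x) = o(x)).)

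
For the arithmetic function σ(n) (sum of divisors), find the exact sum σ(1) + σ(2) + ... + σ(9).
Σ_{n ≤ 9} σ(n) = 69

Compute σ(n) for each 1 ≤ n ≤ 9: σ(1) = 1, σ(2) = 3, σ(3) = 4, σ(4) = 7, σ(5) = 6, σ(6) = 12, σ(7) = 8, σ(8) = 15, σ(9) = 13. Summing all 9 values: 69. (Average order: Σ_{n ≤ x} σ(n) ~ (π²/12) x². For x = 9, (π²/12)·9² ≈ 66.62.)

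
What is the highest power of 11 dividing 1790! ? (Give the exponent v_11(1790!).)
v_11(1790!) = 177

Legendre's formula: v_p(n!) = Σ_{k ≥ 1} ⌊n / p^k⌋. For p = 11, n = 1790, the terms are:
  ⌊1790/11^1⌋ = ⌊1790/11⌋ = 162
  ⌊1790/11^2⌋ = ⌊1790/121⌋ = 14
  ⌊1790/11^3⌋ = ⌊1790/1331⌋ = 1
(the next term ⌊1790/11^4⌋ = 0, terminating the sum). Summing: v_11(1790!) = 162 + 14 + 1 = 177.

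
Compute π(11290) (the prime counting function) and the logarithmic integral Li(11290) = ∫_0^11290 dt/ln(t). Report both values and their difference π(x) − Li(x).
π(11290) = 1365;  Li(11290) ≈ 1385.26;  π(x) − Li(x) ≈ -20.26.

Direct count of primes ≤ 11290 gives π(11290) = 1365. Numerical evaluation of the logarithmic integral gives Li(11290) ≈ 1385.26. The difference π(x) − Li(x) ≈ -20.26 is typically negative for small/moderate x (Li(x) overestimates), though Littlewood's theorem shows this sign changes infinitely often.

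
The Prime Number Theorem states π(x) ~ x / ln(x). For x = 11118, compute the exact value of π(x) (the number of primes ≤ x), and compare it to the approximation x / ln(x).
π(11118) = 1347;  x/ln(x) ≈ 1193.39;  relative error ≈ 11.40%.

Directly count primes up to 11118: π(11118) = 1347. The PNT approximation gives 11118/ln(11118) ≈ 11118/9.31632 ≈ 1193.39. Relative error (π(x) − x/ln(x)) / π(x) ≈ 11.40%; the approximation is known to undercount slightly (Li(x) is a better estimate).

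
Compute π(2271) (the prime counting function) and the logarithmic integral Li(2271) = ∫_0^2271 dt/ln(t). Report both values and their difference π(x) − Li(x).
π(2271) = 337;  Li(2271) ≈ 350.16;  π(x) − Li(x) ≈ -13.16.

Direct count of primes ≤ 2271 gives π(2271) = 337. Numerical evaluation of the logarithmic integral gives Li(2271) ≈ 350.16. The difference π(x) − Li(x) ≈ -13.16 is typically negative for small/moderate x (Li(x) overestimates), though Littlewood's theorem shows this sign changes infinitely often.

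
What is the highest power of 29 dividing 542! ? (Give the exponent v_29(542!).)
v_29(542!) = 18

Legendre's formula: v_p(n!) = Σ_{k ≥ 1} ⌊n / p^k⌋. For p = 29, n = 542, the terms are:
  ⌊542/29^1⌋ = ⌊542/29⌋ = 18
(the next term ⌊542/29^2⌋ = 0, terminating the sum). Summing: v_29(542!) = 18 = 18.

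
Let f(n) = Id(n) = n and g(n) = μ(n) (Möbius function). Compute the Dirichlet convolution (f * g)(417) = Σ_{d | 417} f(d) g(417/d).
(Id * μ)(417) = 276

Divisors of 417: [1, 3, 139, 417]. For each d | 417:
  d = 1: Id(1) · μ(417/1) = 1 · 1 = 1
  d = 3: Id(3) · μ(417/3) = 3 · -1 = -3
  d = 139: Id(139) · μ(417/139) = 139 · -1 = -139
  d = 417: Id(417) · μ(417/417) = 417 · 1 = 417
Summing: (Id * μ)(417) = 1 + -3 + -139 + 417 = 276.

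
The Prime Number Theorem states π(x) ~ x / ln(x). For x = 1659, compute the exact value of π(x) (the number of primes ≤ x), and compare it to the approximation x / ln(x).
π(1659) = 260;  x/ln(x) ≈ 223.77;  relative error ≈ 13.94%.

Directly count primes up to 1659: π(1659) = 260. The PNT approximation gives 1659/ln(1659) ≈ 1659/7.41397 ≈ 223.77. Relative error (π(x) − x/ln(x)) / π(x) ≈ 13.94%; the approximation is known to undercount slightly (Li(x) is a better estimate).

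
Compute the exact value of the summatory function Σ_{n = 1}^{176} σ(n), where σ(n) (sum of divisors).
Σ_{n ≤ 176} σ(n) = 25584

Compute σ(n) for each 1 ≤ n ≤ 176: σ(1) = 1, σ(2) = 3, σ(3) = 4, σ(4) = 7, σ(5) = 6, σ(6) = 12, σ(7) = 8, σ(8) = 15, σ(9) = 13, σ(10) = 18, σ(11) = 12, σ(12) = 28, σ(13) = 14, σ(14) = 24, σ(15) = 24, σ(16) = 31, σ(17) = 18, σ(18) = 39, σ(19) = 20, σ(20) = 42, σ(21) = 32, σ(22) = 36, σ(23) = 24, σ(24) = 60, σ(25) = 31, σ(26) = 42, σ(27) = 40, σ(28) = 56, σ(29) = 30, σ(30) = 72, σ(31) = 32, σ(32) = 63, σ(33) = 48, σ(34) = 54, σ(35) = 48, σ(36) = 91, σ(37) = 38, σ(38) = 60, σ(39) = 56, σ(40) = 90, σ(41) = 42, σ(42) = 96, σ(43) = 44, σ(44) = 84, σ(45) = 78, σ(46) = 72, σ(47) = 48, σ(48) = 124, σ(49) = 57, σ(50) = 93, σ(51) = 72, σ(52) = 98, σ(53) = 54, σ(54) = 120, σ(55) = 72, σ(56) = 120, σ(57) = 80, σ(58) = 90, σ(59) = 60, σ(60) = 168, σ(61) = 62, σ(62) = 96, σ(63) = 104, σ(64) = 127, σ(65) = 84, σ(66) = 144, σ(67) = 68, σ(68) = 126, σ(69) = 96, σ(70) = 144, σ(71) = 72, σ(72) = 195, σ(73) = 74, σ(74) = 114, σ(75) = 124, σ(76) = 140, σ(77) = 96, σ(78) = 168, σ(79) = 80, σ(80) = 186, σ(81) = 121, σ(82) = 126, σ(83) = 84, σ(84) = 224, σ(85) = 108, σ(86) = 132, σ(87) = 120, σ(88) = 180, σ(89) = 90, σ(90) = 234, σ(91) = 112, σ(92) = 168, σ(93) = 128, σ(94) = 144, σ(95) = 120, σ(96) = 252, σ(97) = 98, σ(98) = 171, σ(99) = 156, σ(100) = 217, σ(101) = 102, σ(102) = 216, σ(103) = 104, σ(104) = 210, σ(105) = 192, σ(106) = 162, σ(107) = 108, σ(108) = 280, σ(109) = 110, σ(110) = 216, σ(111) = 152, σ(112) = 248, σ(113) = 114, σ(114) = 240, σ(115) = 144, σ(116) = 210, σ(117) = 182, σ(118) = 180, σ(119) = 144, σ(120) = 360, σ(121) = 133, σ(122) = 186, σ(123) = 168, σ(124) = 224, σ(125) = 156, σ(126) = 312, σ(127) = 128, σ(128) = 255, σ(129) = 176, σ(130) = 252, σ(131) = 132, σ(132) = 336, σ(133) = 160, σ(134) = 204, σ(135) = 240, σ(136) = 270, σ(137) = 138, σ(138) = 288, σ(139) = 140, σ(140) = 336, σ(141) = 192, σ(142) = 216, σ(143) = 168, σ(144) = 403, σ(145) = 180, σ(146) = 222, σ(147) = 228, σ(148) = 266, σ(149) = 150, σ(150) = 372, σ(151) = 152, σ(152) = 300, σ(153) = 234, σ(154) = 288, σ(155) = 192, σ(156) = 392, σ(157) = 158, σ(158) = 240, σ(159) = 216, σ(160) = 378, σ(161) = 192, σ(162) = 363, σ(163) = 164, σ(164) = 294, σ(165) = 288, σ(166) = 252, σ(167) = 168, σ(168) = 480, σ(169) = 183, σ(170) = 324, σ(171) = 260, σ(172) = 308, σ(173) = 174, σ(174) = 360, σ(175) = 248, σ(176) = 372. Summing all 176 values: 25584. (Average order: Σ_{n ≤ x} σ(n) ~ (π²/12) x². For x = 176, (π²/12)·176² ≈ 25476.74.)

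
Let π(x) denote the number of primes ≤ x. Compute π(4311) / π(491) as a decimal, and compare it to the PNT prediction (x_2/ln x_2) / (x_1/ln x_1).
π(4311)/π(491) = 590/94 ≈ 6.2766;  PNT prediction ≈ 6.5008.

π(491) = 94 and π(4311) = 590, so π(4311)/π(491) ≈ 6.2766. The PNT-predicted ratio is (4311/ln(4311)) / (491/ln(491)) ≈ 6.5008. The two agree to within a few percent, as expected.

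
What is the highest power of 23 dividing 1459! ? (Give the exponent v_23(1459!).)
v_23(1459!) = 65

Legendre's formula: v_p(n!) = Σ_{k ≥ 1} ⌊n / p^k⌋. For p = 23, n = 1459, the terms are:
  ⌊1459/23^1⌋ = ⌊1459/23⌋ = 63
  ⌊1459/23^2⌋ = ⌊1459/529⌋ = 2
(the next term ⌊1459/23^3⌋ = 0, terminating the sum). Summing: v_23(1459!) = 63 + 2 = 65.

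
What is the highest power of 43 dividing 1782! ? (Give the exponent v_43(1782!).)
v_43(1782!) = 41

Legendre's formula: v_p(n!) = Σ_{k ≥ 1} ⌊n / p^k⌋. For p = 43, n = 1782, the terms are:
  ⌊1782/43^1⌋ = ⌊1782/43⌋ = 41
(the next term ⌊1782/43^2⌋ = 0, terminating the sum). Summing: v_43(1782!) = 41 = 41.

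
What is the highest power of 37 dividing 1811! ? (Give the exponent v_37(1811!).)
v_37(1811!) = 49

Legendre's formula: v_p(n!) = Σ_{k ≥ 1} ⌊n / p^k⌋. For p = 37, n = 1811, the terms are:
  ⌊1811/37^1⌋ = ⌊1811/37⌋ = 48
  ⌊1811/37^2⌋ = ⌊1811/1369⌋ = 1
(the next term ⌊1811/37^3⌋ = 0, terminating the sum). Summing: v_37(1811!) = 48 + 1 = 49.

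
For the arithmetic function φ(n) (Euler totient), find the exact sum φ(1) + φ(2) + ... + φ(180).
Σ_{n ≤ 180} φ(n) = 9880

Compute φ(n) for each 1 ≤ n ≤ 180: φ(1) = 1, φ(2) = 1, φ(3) = 2, φ(4) = 2, φ(5) = 4, φ(6) = 2, φ(7) = 6, φ(8) = 4, φ(9) = 6, φ(10) = 4, φ(11) = 10, φ(12) = 4, φ(13) = 12, φ(14) = 6, φ(15) = 8, φ(16) = 8, φ(17) = 16, φ(18) = 6, φ(19) = 18, φ(20) = 8, φ(21) = 12, φ(22) = 10, φ(23) = 22, φ(24) = 8, φ(25) = 20, φ(26) = 12, φ(27) = 18, φ(28) = 12, φ(29) = 28, φ(30) = 8, φ(31) = 30, φ(32) = 16, φ(33) = 20, φ(34) = 16, φ(35) = 24, φ(36) = 12, φ(37) = 36, φ(38) = 18, φ(39) = 24, φ(40) = 16, φ(41) = 40, φ(42) = 12, φ(43) = 42, φ(44) = 20, φ(45) = 24, φ(46) = 22, φ(47) = 46, φ(48) = 16, φ(49) = 42, φ(50) = 20, φ(51) = 32, φ(52) = 24, φ(53) = 52, φ(54) = 18, φ(55) = 40, φ(56) = 24, φ(57) = 36, φ(58) = 28, φ(59) = 58, φ(60) = 16, φ(61) = 60, φ(62) = 30, φ(63) = 36, φ(64) = 32, φ(65) = 48, φ(66) = 20, φ(67) = 66, φ(68) = 32, φ(69) = 44, φ(70) = 24, φ(71) = 70, φ(72) = 24, φ(73) = 72, φ(74) = 36, φ(75) = 40, φ(76) = 36, φ(77) = 60, φ(78) = 24, φ(79) = 78, φ(80) = 32, φ(81) = 54, φ(82) = 40, φ(83) = 82, φ(84) = 24, φ(85) = 64, φ(86) = 42, φ(87) = 56, φ(88) = 40, φ(89) = 88, φ(90) = 24, φ(91) = 72, φ(92) = 44, φ(93) = 60, φ(94) = 46, φ(95) = 72, φ(96) = 32, φ(97) = 96, φ(98) = 42, φ(99) = 60, φ(100) = 40, φ(101) = 100, φ(102) = 32, φ(103) = 102, φ(104) = 48, φ(105) = 48, φ(106) = 52, φ(107) = 106, φ(108) = 36, φ(109) = 108, φ(110) = 40, φ(111) = 72, φ(112) = 48, φ(113) = 112, φ(114) = 36, φ(115) = 88, φ(116) = 56, φ(117) = 72, φ(118) = 58, φ(119) = 96, φ(120) = 32, φ(121) = 110, φ(122) = 60, φ(123) = 80, φ(124) = 60, φ(125) = 100, φ(126) = 36, φ(127) = 126, φ(128) = 64, φ(129) = 84, φ(130) = 48, φ(131) = 130, φ(132) = 40, φ(133) = 108, φ(134) = 66, φ(135) = 72, φ(136) = 64, φ(137) = 136, φ(138) = 44, φ(139) = 138, φ(140) = 48, φ(141) = 92, φ(142) = 70, φ(143) = 120, φ(144) = 48, φ(145) = 112, φ(146) = 72, φ(147) = 84, φ(148) = 72, φ(149) = 148, φ(150) = 40, φ(151) = 150, φ(152) = 72, φ(153) = 96, φ(154) = 60, φ(155) = 120, φ(156) = 48, φ(157) = 156, φ(158) = 78, φ(159) = 104, φ(160) = 64, φ(161) = 132, φ(162) = 54, φ(163) = 162, φ(164) = 80, φ(165) = 80, φ(166) = 82, φ(167) = 166, φ(168) = 48, φ(169) = 156, φ(170) = 64, φ(171) = 108, φ(172) = 84, φ(173) = 172, φ(174) = 56, φ(175) = 120, φ(176) = 80, φ(177) = 116, φ(178) = 88, φ(179) = 178, φ(180) = 48. Summing all 180 values: 9880. (Average order: Σ_{n ≤ x} φ(n) ~ (3/π²) x². For x = 180, (3/π²)·180² ≈ 9848.42.)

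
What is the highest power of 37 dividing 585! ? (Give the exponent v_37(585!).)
v_37(585!) = 15

Legendre's formula: v_p(n!) = Σ_{k ≥ 1} ⌊n / p^k⌋. For p = 37, n = 585, the terms are:
  ⌊585/37^1⌋ = ⌊585/37⌋ = 15
(the next term ⌊585/37^2⌋ = 0, terminating the sum). Summing: v_37(585!) = 15 = 15.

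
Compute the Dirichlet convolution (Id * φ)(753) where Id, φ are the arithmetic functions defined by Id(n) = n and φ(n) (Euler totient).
(Id * φ)(753) = 2505

Divisors of 753: [1, 3, 251, 753]. For each d | 753:
  d = 1: Id(1) · φ(753/1) = 1 · 500 = 500
  d = 3: Id(3) · φ(753/3) = 3 · 250 = 750
  d = 251: Id(251) · φ(753/251) = 251 · 2 = 502
  d = 753: Id(753) · φ(753/753) = 753 · 1 = 753
Summing: (Id * φ)(753) = 500 + 750 + 502 + 753 = 2505.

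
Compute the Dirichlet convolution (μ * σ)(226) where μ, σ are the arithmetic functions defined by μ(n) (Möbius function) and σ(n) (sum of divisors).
(μ * σ)(226) = 226

Divisors of 226: [1, 2, 113, 226]. For each d | 226:
  d = 1: μ(1) · σ(226/1) = 1 · 342 = 342
  d = 2: μ(2) · σ(226/2) = -1 · 114 = -114
  d = 113: μ(113) · σ(226/113) = -1 · 3 = -3
  d = 226: μ(226) · σ(226/226) = 1 · 1 = 1
Summing: (μ * σ)(226) = 342 + -114 + -3 + 1 = 226.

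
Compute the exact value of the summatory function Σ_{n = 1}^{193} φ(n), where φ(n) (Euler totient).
Σ_{n ≤ 193} φ(n) = 11422

Compute φ(n) for each 1 ≤ n ≤ 193: φ(1) = 1, φ(2) = 1, φ(3) = 2, φ(4) = 2, φ(5) = 4, φ(6) = 2, φ(7) = 6, φ(8) = 4, φ(9) = 6, φ(10) = 4, φ(11) = 10, φ(12) = 4, φ(13) = 12, φ(14) = 6, φ(15) = 8, φ(16) = 8, φ(17) = 16, φ(18) = 6, φ(19) = 18, φ(20) = 8, φ(21) = 12, φ(22) = 10, φ(23) = 22, φ(24) = 8, φ(25) = 20, φ(26) = 12, φ(27) = 18, φ(28) = 12, φ(29) = 28, φ(30) = 8, φ(31) = 30, φ(32) = 16, φ(33) = 20, φ(34) = 16, φ(35) = 24, φ(36) = 12, φ(37) = 36, φ(38) = 18, φ(39) = 24, φ(40) = 16, φ(41) = 40, φ(42) = 12, φ(43) = 42, φ(44) = 20, φ(45) = 24, φ(46) = 22, φ(47) = 46, φ(48) = 16, φ(49) = 42, φ(50) = 20, φ(51) = 32, φ(52) = 24, φ(53) = 52, φ(54) = 18, φ(55) = 40, φ(56) = 24, φ(57) = 36, φ(58) = 28, φ(59) = 58, φ(60) = 16, φ(61) = 60, φ(62) = 30, φ(63) = 36, φ(64) = 32, φ(65) = 48, φ(66) = 20, φ(67) = 66, φ(68) = 32, φ(69) = 44, φ(70) = 24, φ(71) = 70, φ(72) = 24, φ(73) = 72, φ(74) = 36, φ(75) = 40, φ(76) = 36, φ(77) = 60, φ(78) = 24, φ(79) = 78, φ(80) = 32, φ(81) = 54, φ(82) = 40, φ(83) = 82, φ(84) = 24, φ(85) = 64, φ(86) = 42, φ(87) = 56, φ(88) = 40, φ(89) = 88, φ(90) = 24, φ(91) = 72, φ(92) = 44, φ(93) = 60, φ(94) = 46, φ(95) = 72, φ(96) = 32, φ(97) = 96, φ(98) = 42, φ(99) = 60, φ(100) = 40, φ(101) = 100, φ(102) = 32, φ(103) = 102, φ(104) = 48, φ(105) = 48, φ(106) = 52, φ(107) = 106, φ(108) = 36, φ(109) = 108, φ(110) = 40, φ(111) = 72, φ(112) = 48, φ(113) = 112, φ(114) = 36, φ(115) = 88, φ(116) = 56, φ(117) = 72, φ(118) = 58, φ(119) = 96, φ(120) = 32, φ(121) = 110, φ(122) = 60, φ(123) = 80, φ(124) = 60, φ(125) = 100, φ(126) = 36, φ(127) = 126, φ(128) = 64, φ(129) = 84, φ(130) = 48, φ(131) = 130, φ(132) = 40, φ(133) = 108, φ(134) = 66, φ(135) = 72, φ(136) = 64, φ(137) = 136, φ(138) = 44, φ(139) = 138, φ(140) = 48, φ(141) = 92, φ(142) = 70, φ(143) = 120, φ(144) = 48, φ(145) = 112, φ(146) = 72, φ(147) = 84, φ(148) = 72, φ(149) = 148, φ(150) = 40, φ(151) = 150, φ(152) = 72, φ(153) = 96, φ(154) = 60, φ(155) = 120, φ(156) = 48, φ(157) = 156, φ(158) = 78, φ(159) = 104, φ(160) = 64, φ(161) = 132, φ(162) = 54, φ(163) = 162, φ(164) = 80, φ(165) = 80, φ(166) = 82, φ(167) = 166, φ(168) = 48, φ(169) = 156, φ(170) = 64, φ(171) = 108, φ(172) = 84, φ(173) = 172, φ(174) = 56, φ(175) = 120, φ(176) = 80, φ(177) = 116, φ(178) = 88, φ(179) = 178, φ(180) = 48, φ(181) = 180, φ(182) = 72, φ(183) = 120, φ(184) = 88, φ(185) = 144, φ(186) = 60, φ(187) = 160, φ(188) = 92, φ(189) = 108, φ(190) = 72, φ(191) = 190, φ(192) = 64, φ(193) = 192. Summing all 193 values: 11422. (Average order: Σ_{n ≤ x} φ(n) ~ (3/π²) x². For x = 193, (3/π²)·193² ≈ 11322.34.)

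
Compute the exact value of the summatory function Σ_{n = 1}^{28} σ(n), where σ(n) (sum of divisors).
Σ_{n ≤ 28} σ(n) = 660

Compute σ(n) for each 1 ≤ n ≤ 28: σ(1) = 1, σ(2) = 3, σ(3) = 4, σ(4) = 7, σ(5) = 6, σ(6) = 12, σ(7) = 8, σ(8) = 15, σ(9) = 13, σ(10) = 18, σ(11) = 12, σ(12) = 28, σ(13) = 14, σ(14) = 24, σ(15) = 24, σ(16) = 31, σ(17) = 18, σ(18) = 39, σ(19) = 20, σ(20) = 42, σ(21) = 32, σ(22) = 36, σ(23) = 24, σ(24) = 60, σ(25) = 31, σ(26) = 42, σ(27) = 40, σ(28) = 56. Summing all 28 values: 660. (Average order: Σ_{n ≤ x} σ(n) ~ (π²/12) x². For x = 28, (π²/12)·28² ≈ 644.81.)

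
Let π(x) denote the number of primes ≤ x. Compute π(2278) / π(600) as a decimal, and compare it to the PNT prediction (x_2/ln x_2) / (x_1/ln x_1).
π(2278)/π(600) = 338/109 ≈ 3.1009;  PNT prediction ≈ 3.1415.

π(600) = 109 and π(2278) = 338, so π(2278)/π(600) ≈ 3.1009. The PNT-predicted ratio is (2278/ln(2278)) / (600/ln(600)) ≈ 3.1415. The two agree to within a few percent, as expected.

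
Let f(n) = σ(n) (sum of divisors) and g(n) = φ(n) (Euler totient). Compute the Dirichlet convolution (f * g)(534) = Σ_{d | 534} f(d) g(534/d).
(σ * φ)(534) = 4272

Divisors of 534: [1, 2, 3, 6, 89, 178, 267, 534]. For each d | 534:
  d = 1: σ(1) · φ(534/1) = 1 · 176 = 176
  d = 2: σ(2) · φ(534/2) = 3 · 176 = 528
  d = 3: σ(3) · φ(534/3) = 4 · 88 = 352
  d = 6: σ(6) · φ(534/6) = 12 · 88 = 1056
  d = 89: σ(89) · φ(534/89) = 90 · 2 = 180
  d = 178: σ(178) · φ(534/178) = 270 · 2 = 540
  d = 267: σ(267) · φ(534/267) = 360 · 1 = 360
  d = 534: σ(534) · φ(534/534) = 1080 · 1 = 1080
Summing: (σ * φ)(534) = 176 + 528 + 352 + 1056 + 180 + 540 + 360 + 1080 = 4272.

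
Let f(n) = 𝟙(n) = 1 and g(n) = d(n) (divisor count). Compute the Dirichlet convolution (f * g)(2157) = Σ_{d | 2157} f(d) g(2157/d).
(𝟙 * d)(2157) = 9

Divisors of 2157: [1, 3, 719, 2157]. For each d | 2157:
  d = 1: 𝟙(1) · d(2157/1) = 1 · 4 = 4
  d = 3: 𝟙(3) · d(2157/3) = 1 · 2 = 2
  d = 719: 𝟙(719) · d(2157/719) = 1 · 2 = 2
  d = 2157: 𝟙(2157) · d(2157/2157) = 1 · 1 = 1
Summing: (𝟙 * d)(2157) = 4 + 2 + 2 + 1 = 9.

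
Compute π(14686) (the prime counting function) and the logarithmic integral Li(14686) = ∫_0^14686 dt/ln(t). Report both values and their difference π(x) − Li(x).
π(14686) = 1719;  Li(14686) ≈ 1743.93;  π(x) − Li(x) ≈ -24.93.

Direct count of primes ≤ 14686 gives π(14686) = 1719. Numerical evaluation of the logarithmic integral gives Li(14686) ≈ 1743.93. The difference π(x) − Li(x) ≈ -24.93 is typically negative for small/moderate x (Li(x) overestimates), though Littlewood's theorem shows this sign changes infinitely often.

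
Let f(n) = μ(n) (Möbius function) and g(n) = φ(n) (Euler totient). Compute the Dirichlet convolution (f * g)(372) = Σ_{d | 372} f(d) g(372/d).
(μ * φ)(372) = 29

Divisors of 372: [1, 2, 3, 4, 6, 12, 31, 62, 93, 124, 186, 372]. For each d | 372:
  d = 1: μ(1) · φ(372/1) = 1 · 120 = 120
  d = 2: μ(2) · φ(372/2) = -1 · 60 = -60
  d = 3: μ(3) · φ(372/3) = -1 · 60 = -60
  d = 4: μ(4) · φ(372/4) = 0 · 60 = 0
  d = 6: μ(6) · φ(372/6) = 1 · 30 = 30
  d = 12: μ(12) · φ(372/12) = 0 · 30 = 0
  d = 31: μ(31) · φ(372/31) = -1 · 4 = -4
  d = 62: μ(62) · φ(372/62) = 1 · 2 = 2
  d = 93: μ(93) · φ(372/93) = 1 · 2 = 2
  d = 124: μ(124) · φ(372/124) = 0 · 2 = 0
  d = 186: μ(186) · φ(372/186) = -1 · 1 = -1
  d = 372: μ(372) · φ(372/372) = 0 · 1 = 0
Summing: (μ * φ)(372) = 120 + -60 + -60 + 0 + 30 + 0 + -4 + 2 + 2 + 0 + -1 + 0 = 29.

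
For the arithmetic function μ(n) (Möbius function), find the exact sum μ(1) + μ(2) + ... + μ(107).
Σ_{n ≤ 107} μ(n) = -3

Compute μ(n) for each 1 ≤ n ≤ 107: μ(1) = 1, μ(2) = -1, μ(3) = -1, μ(4) = 0, μ(5) = -1, μ(6) = 1, μ(7) = -1, μ(8) = 0, μ(9) = 0, μ(10) = 1, μ(11) = -1, μ(12) = 0, μ(13) = -1, μ(14) = 1, μ(15) = 1, μ(16) = 0, μ(17) = -1, μ(18) = 0, μ(19) = -1, μ(20) = 0, μ(21) = 1, μ(22) = 1, μ(23) = -1, μ(24) = 0, μ(25) = 0, μ(26) = 1, μ(27) = 0, μ(28) = 0, μ(29) = -1, μ(30) = -1, μ(31) = -1, μ(32) = 0, μ(33) = 1, μ(34) = 1, μ(35) = 1, μ(36) = 0, μ(37) = -1, μ(38) = 1, μ(39) = 1, μ(40) = 0, μ(41) = -1, μ(42) = -1, μ(43) = -1, μ(44) = 0, μ(45) = 0, μ(46) = 1, μ(47) = -1, μ(48) = 0, μ(49) = 0, μ(50) = 0, μ(51) = 1, μ(52) = 0, μ(53) = -1, μ(54) = 0, μ(55) = 1, μ(56) = 0, μ(57) = 1, μ(58) = 1, μ(59) = -1, μ(60) = 0, μ(61) = -1, μ(62) = 1, μ(63) = 0, μ(64) = 0, μ(65) = 1, μ(66) = -1, μ(67) = -1, μ(68) = 0, μ(69) = 1, μ(70) = -1, μ(71) = -1, μ(72) = 0, μ(73) = -1, μ(74) = 1, μ(75) = 0, μ(76) = 0, μ(77) = 1, μ(78) = -1, μ(79) = -1, μ(80) = 0, μ(81) = 0, μ(82) = 1, μ(83) = -1, μ(84) = 0, μ(85) = 1, μ(86) = 1, μ(87) = 1, μ(88) = 0, μ(89) = -1, μ(90) = 0, μ(91) = 1, μ(92) = 0, μ(93) = 1, μ(94) = 1, μ(95) = 1, μ(96) = 0, μ(97) = -1, μ(98) = 0, μ(99) = 0, μ(100) = 0, μ(101) = -1, μ(102) = -1, μ(103) = -1, μ(104) = 0, μ(105) = -1, μ(106) = 1, μ(107) = -1. Summing all 107 values: -3. (Mertens function M(x) = Σ_{n ≤ x} μ(n); on average M(x) should be small (PNT ⟺ M(x) = o(x)).)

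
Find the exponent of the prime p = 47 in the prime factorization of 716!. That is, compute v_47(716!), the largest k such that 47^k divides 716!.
v_47(716!) = 15

Legendre's formula: v_p(n!) = Σ_{k ≥ 1} ⌊n / p^k⌋. For p = 47, n = 716, the terms are:
  ⌊716/47^1⌋ = ⌊716/47⌋ = 15
(the next term ⌊716/47^2⌋ = 0, terminating the sum). Summing: v_47(716!) = 15 = 15.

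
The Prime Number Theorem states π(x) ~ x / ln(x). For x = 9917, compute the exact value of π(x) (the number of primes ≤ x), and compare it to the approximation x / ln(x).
π(9917) = 1222;  x/ln(x) ≈ 1077.70;  relative error ≈ 11.81%.

Directly count primes up to 9917: π(9917) = 1222. The PNT approximation gives 9917/ln(9917) ≈ 9917/9.20201 ≈ 1077.70. Relative error (π(x) − x/ln(x)) / π(x) ≈ 11.81%; the approximation is known to undercount slightly (Li(x) is a better estimate).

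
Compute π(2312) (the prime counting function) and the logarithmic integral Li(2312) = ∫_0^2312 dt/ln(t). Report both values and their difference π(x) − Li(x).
π(2312) = 344;  Li(2312) ≈ 355.46;  π(x) − Li(x) ≈ -11.46.

Direct count of primes ≤ 2312 gives π(2312) = 344. Numerical evaluation of the logarithmic integral gives Li(2312) ≈ 355.46. The difference π(x) − Li(x) ≈ -11.46 is typically negative for small/moderate x (Li(x) overestimates), though Littlewood's theorem shows this sign changes infinitely often.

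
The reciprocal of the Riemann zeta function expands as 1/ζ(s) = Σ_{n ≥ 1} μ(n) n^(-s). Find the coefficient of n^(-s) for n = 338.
μ(338) = 0

Factor n = 338 = 2 · 13^2. μ(n) = 0 if any exponent ≥ 2 (not squarefree); otherwise μ(n) = (−1)^{ω(n)} where ω(n) is the number of distinct prime factors. Applying: μ(338) = 0.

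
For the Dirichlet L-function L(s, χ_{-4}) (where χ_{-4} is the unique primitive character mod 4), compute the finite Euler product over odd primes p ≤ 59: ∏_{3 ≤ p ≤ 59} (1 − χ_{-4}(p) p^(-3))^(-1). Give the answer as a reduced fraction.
∏ = 33892950142980005397598438491456695728452775811/34979163586504081013297614880240795412263337984

The odd primes p ≤ 59 are [3, 5, 7, 11, 13, 17, 19, 23, 29, 31, 37, 41, 43, 47, 53, 59]. For each, χ(p) = 1 if p ≡ 1 mod 4, χ(p) = −1 if p ≡ 3 mod 4. Taking (1 − χ(p)/p^3)^(-1) = p^3/(p^3 − χ(p)): (1 − (-1)/3^3)^(-1) · (1 − (1)/5^3)^(-1) · (1 − (-1)/7^3)^(-1) · (1 − (-1)/11^3)^(-1) · (1 − (1)/13^3)^(-1) · (1 − (1)/17^3)^(-1) · (1 − (-1)/19^3)^(-1) · (1 − (-1)/23^3)^(-1) · (1 − (1)/29^3)^(-1) · (1 − (-1)/31^3)^(-1) · (1 − (1)/37^3)^(-1) · (1 − (1)/41^3)^(-1) · (1 − (-1)/43^3)^(-1) · (1 − (-1)/47^3)^(-1) · (1 − (1)/53^3)^(-1) · (1 − (-1)/59^3)^(-1) = 33892950142980005397598438491456695728452775811/34979163586504081013297614880240795412263337984.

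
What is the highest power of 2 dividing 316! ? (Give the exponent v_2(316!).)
v_2(316!) = 311

Legendre's formula: v_p(n!) = Σ_{k ≥ 1} ⌊n / p^k⌋. For p = 2, n = 316, the terms are:
  ⌊316/2^1⌋ = ⌊316/2⌋ = 158
  ⌊316/2^2⌋ = ⌊316/4⌋ = 79
  ⌊316/2^3⌋ = ⌊316/8⌋ = 39
  ⌊316/2^4⌋ = ⌊316/16⌋ = 19
  ⌊316/2^5⌋ = ⌊316/32⌋ = 9
  ⌊316/2^6⌋ = ⌊316/64⌋ = 4
  ⌊316/2^7⌋ = ⌊316/128⌋ = 2
  ⌊316/2^8⌋ = ⌊316/256⌋ = 1
(the next term ⌊316/2^9⌋ = 0, terminating the sum). Summing: v_2(316!) = 158 + 79 + 39 + 19 + 9 + 4 + 2 + 1 = 311.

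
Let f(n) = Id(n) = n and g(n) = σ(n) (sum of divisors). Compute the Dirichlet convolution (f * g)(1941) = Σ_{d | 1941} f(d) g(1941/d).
(Id * σ)(1941) = 9065

Divisors of 1941: [1, 3, 647, 1941]. For each d | 1941:
  d = 1: Id(1) · σ(1941/1) = 1 · 2592 = 2592
  d = 3: Id(3) · σ(1941/3) = 3 · 648 = 1944
  d = 647: Id(647) · σ(1941/647) = 647 · 4 = 2588
  d = 1941: Id(1941) · σ(1941/1941) = 1941 · 1 = 1941
Summing: (Id * σ)(1941) = 2592 + 1944 + 2588 + 1941 = 9065.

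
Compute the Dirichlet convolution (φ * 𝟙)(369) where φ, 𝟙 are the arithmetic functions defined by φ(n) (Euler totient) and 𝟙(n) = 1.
(φ * 𝟙)(369) = 369

Divisors of 369: [1, 3, 9, 41, 123, 369]. For each d | 369:
  d = 1: φ(1) · 𝟙(369/1) = 1 · 1 = 1
  d = 3: φ(3) · 𝟙(369/3) = 2 · 1 = 2
  d = 9: φ(9) · 𝟙(369/9) = 6 · 1 = 6
  d = 41: φ(41) · 𝟙(369/41) = 40 · 1 = 40
  d = 123: φ(123) · 𝟙(369/123) = 80 · 1 = 80
  d = 369: φ(369) · 𝟙(369/369) = 240 · 1 = 240
Summing: (φ * 𝟙)(369) = 1 + 2 + 6 + 40 + 80 + 240 = 369.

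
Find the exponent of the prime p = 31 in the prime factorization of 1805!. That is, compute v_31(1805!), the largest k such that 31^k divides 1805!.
v_31(1805!) = 59

Legendre's formula: v_p(n!) = Σ_{k ≥ 1} ⌊n / p^k⌋. For p = 31, n = 1805, the terms are:
  ⌊1805/31^1⌋ = ⌊1805/31⌋ = 58
  ⌊1805/31^2⌋ = ⌊1805/961⌋ = 1
(the next term ⌊1805/31^3⌋ = 0, terminating the sum). Summing: v_31(1805!) = 58 + 1 = 59.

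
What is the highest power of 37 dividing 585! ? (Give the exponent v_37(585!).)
v_37(585!) = 15

Legendre's formula: v_p(n!) = Σ_{k ≥ 1} ⌊n / p^k⌋. For p = 37, n = 585, the terms are:
  ⌊585/37^1⌋ = ⌊585/37⌋ = 15
(the next term ⌊585/37^2⌋ = 0, terminating the sum). Summing: v_37(585!) = 15 = 15.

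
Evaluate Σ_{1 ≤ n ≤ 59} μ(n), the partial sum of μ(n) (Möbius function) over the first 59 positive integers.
Σ_{n ≤ 59} μ(n) = -1

Compute μ(n) for each 1 ≤ n ≤ 59: μ(1) = 1, μ(2) = -1, μ(3) = -1, μ(4) = 0, μ(5) = -1, μ(6) = 1, μ(7) = -1, μ(8) = 0, μ(9) = 0, μ(10) = 1, μ(11) = -1, μ(12) = 0, μ(13) = -1, μ(14) = 1, μ(15) = 1, μ(16) = 0, μ(17) = -1, μ(18) = 0, μ(19) = -1, μ(20) = 0, μ(21) = 1, μ(22) = 1, μ(23) = -1, μ(24) = 0, μ(25) = 0, μ(26) = 1, μ(27) = 0, μ(28) = 0, μ(29) = -1, μ(30) = -1, μ(31) = -1, μ(32) = 0, μ(33) = 1, μ(34) = 1, μ(35) = 1, μ(36) = 0, μ(37) = -1, μ(38) = 1, μ(39) = 1, μ(40) = 0, μ(41) = -1, μ(42) = -1, μ(43) = -1, μ(44) = 0, μ(45) = 0, μ(46) = 1, μ(47) = -1, μ(48) = 0, μ(49) = 0, μ(50) = 0, μ(51) = 1, μ(52) = 0, μ(53) = -1, μ(54) = 0, μ(55) = 1, μ(56) = 0, μ(57) = 1, μ(58) = 1, μ(59) = -1. Summing all 59 values: -1. (Mertens function M(x) = Σ_{n ≤ x} μ(n); on average M(x) should be small (PNT ⟺ M(x) = o(x)).)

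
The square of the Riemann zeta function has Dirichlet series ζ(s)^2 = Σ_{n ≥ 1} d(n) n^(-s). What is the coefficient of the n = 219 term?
d(219) = 4

ζ(s)^2 = (Σ 1/m^s)(Σ 1/k^s). The coefficient of 1/n^s in the product is the number of ordered pairs (m, k) with mk = n, which equals d(n). For n = 219, divisors are [1, 3, 73, 219], so d(219) = 4.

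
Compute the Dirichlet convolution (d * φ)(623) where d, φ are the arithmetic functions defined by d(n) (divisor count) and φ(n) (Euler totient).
(d * φ)(623) = 720

Divisors of 623: [1, 7, 89, 623]. For each d | 623:
  d = 1: d(1) · φ(623/1) = 1 · 528 = 528
  d = 7: d(7) · φ(623/7) = 2 · 88 = 176
  d = 89: d(89) · φ(623/89) = 2 · 6 = 12
  d = 623: d(623) · φ(623/623) = 4 · 1 = 4
Summing: (d * φ)(623) = 528 + 176 + 12 + 4 = 720.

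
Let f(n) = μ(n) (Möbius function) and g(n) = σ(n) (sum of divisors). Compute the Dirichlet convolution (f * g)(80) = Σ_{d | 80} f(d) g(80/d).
(μ * σ)(80) = 80

Divisors of 80: [1, 2, 4, 5, 8, 10, 16, 20, 40, 80]. For each d | 80:
  d = 1: μ(1) · σ(80/1) = 1 · 186 = 186
  d = 2: μ(2) · σ(80/2) = -1 · 90 = -90
  d = 4: μ(4) · σ(80/4) = 0 · 42 = 0
  d = 5: μ(5) · σ(80/5) = -1 · 31 = -31
  d = 8: μ(8) · σ(80/8) = 0 · 18 = 0
  d = 10: μ(10) · σ(80/10) = 1 · 15 = 15
  d = 16: μ(16) · σ(80/16) = 0 · 6 = 0
  d = 20: μ(20) · σ(80/20) = 0 · 7 = 0
  d = 40: μ(40) · σ(80/40) = 0 · 3 = 0
  d = 80: μ(80) · σ(80/80) = 0 · 1 = 0
Summing: (μ * σ)(80) = 186 + -90 + 0 + -31 + 0 + 15 + 0 + 0 + 0 + 0 = 80.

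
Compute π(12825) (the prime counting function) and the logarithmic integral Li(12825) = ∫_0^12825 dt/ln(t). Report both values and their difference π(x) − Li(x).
π(12825) = 1529;  Li(12825) ≈ 1548.62;  π(x) − Li(x) ≈ -19.62.

Direct count of primes ≤ 12825 gives π(12825) = 1529. Numerical evaluation of the logarithmic integral gives Li(12825) ≈ 1548.62. The difference π(x) − Li(x) ≈ -19.62 is typically negative for small/moderate x (Li(x) overestimates), though Littlewood's theorem shows this sign changes infinitely often.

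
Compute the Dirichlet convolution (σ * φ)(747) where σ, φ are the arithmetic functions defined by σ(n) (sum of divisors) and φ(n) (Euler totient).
(σ * φ)(747) = 4482

Divisors of 747: [1, 3, 9, 83, 249, 747]. For each d | 747:
  d = 1: σ(1) · φ(747/1) = 1 · 492 = 492
  d = 3: σ(3) · φ(747/3) = 4 · 164 = 656
  d = 9: σ(9) · φ(747/9) = 13 · 82 = 1066
  d = 83: σ(83) · φ(747/83) = 84 · 6 = 504
  d = 249: σ(249) · φ(747/249) = 336 · 2 = 672
  d = 747: σ(747) · φ(747/747) = 1092 · 1 = 1092
Summing: (σ * φ)(747) = 492 + 656 + 1066 + 504 + 672 + 1092 = 4482.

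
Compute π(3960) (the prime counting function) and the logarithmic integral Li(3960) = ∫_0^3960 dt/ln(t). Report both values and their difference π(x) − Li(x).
π(3960) = 548;  Li(3960) ≈ 560.54;  π(x) − Li(x) ≈ -12.54.

Direct count of primes ≤ 3960 gives π(3960) = 548. Numerical evaluation of the logarithmic integral gives Li(3960) ≈ 560.54. The difference π(x) − Li(x) ≈ -12.54 is typically negative for small/moderate x (Li(x) overestimates), though Littlewood's theorem shows this sign changes infinitely often.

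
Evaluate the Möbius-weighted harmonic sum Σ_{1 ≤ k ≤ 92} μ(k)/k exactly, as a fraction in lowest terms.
Σ μ(k)/k = 226361852224483257830288188126621/23768741896345550770650537601358310

Values of μ(k) for 1 ≤ k ≤ 92: μ(1) = 1, μ(2) = -1, μ(3) = -1, μ(5) = -1, μ(6) = 1, μ(7) = -1, μ(10) = 1, μ(11) = -1, μ(13) = -1, μ(14) = 1, μ(15) = 1, μ(17) = -1, μ(19) = -1, μ(21) = 1, μ(22) = 1, μ(23) = -1, μ(26) = 1, μ(29) = -1, μ(30) = -1, μ(31) = -1, μ(33) = 1, μ(34) = 1, μ(35) = 1, μ(37) = -1, μ(38) = 1, μ(39) = 1, μ(41) = -1, μ(42) = -1, μ(43) = -1, μ(46) = 1, μ(47) = -1, μ(51) = 1, μ(53) = -1, μ(55) = 1, μ(57) = 1, μ(58) = 1, μ(59) = -1, μ(61) = -1, μ(62) = 1, μ(65) = 1, μ(66) = -1, μ(67) = -1, μ(69) = 1, μ(70) = -1, μ(71) = -1, μ(73) = -1, μ(74) = 1, μ(77) = 1, μ(78) = -1, μ(79) = -1, μ(82) = 1, μ(83) = -1, μ(85) = 1, μ(86) = 1, μ(87) = 1, μ(89) = -1, μ(91) = 1, with μ = 0 on non-squarefree integers. Summing μ(k)/k for k where μ(k) ≠ 0 gives 226361852224483257830288188126621/23768741896345550770650537601358310 ≈ 0.0095. (PNT ⟺ this sum → 0 as n → ∞.)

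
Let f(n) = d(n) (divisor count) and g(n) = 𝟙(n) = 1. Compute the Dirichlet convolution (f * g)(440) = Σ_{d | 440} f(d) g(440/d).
(d * 𝟙)(440) = 90

Divisors of 440: [1, 2, 4, 5, 8, 10, 11, 20, 22, 40, 44, 55, 88, 110, 220, 440]. For each d | 440:
  d = 1: d(1) · 𝟙(440/1) = 1 · 1 = 1
  d = 2: d(2) · 𝟙(440/2) = 2 · 1 = 2
  d = 4: d(4) · 𝟙(440/4) = 3 · 1 = 3
  d = 5: d(5) · 𝟙(440/5) = 2 · 1 = 2
  d = 8: d(8) · 𝟙(440/8) = 4 · 1 = 4
  d = 10: d(10) · 𝟙(440/10) = 4 · 1 = 4
  d = 11: d(11) · 𝟙(440/11) = 2 · 1 = 2
  d = 20: d(20) · 𝟙(440/20) = 6 · 1 = 6
  d = 22: d(22) · 𝟙(440/22) = 4 · 1 = 4
  d = 40: d(40) · 𝟙(440/40) = 8 · 1 = 8
  d = 44: d(44) · 𝟙(440/44) = 6 · 1 = 6
  d = 55: d(55) · 𝟙(440/55) = 4 · 1 = 4
  d = 88: d(88) · 𝟙(440/88) = 8 · 1 = 8
  d = 110: d(110) · 𝟙(440/110) = 8 · 1 = 8
  d = 220: d(220) · 𝟙(440/220) = 12 · 1 = 12
  d = 440: d(440) · 𝟙(440/440) = 16 · 1 = 16
Summing: (d * 𝟙)(440) = 1 + 2 + 3 + 2 + 4 + 4 + 2 + 6 + 4 + 8 + 6 + 4 + 8 + 8 + 12 + 16 = 90.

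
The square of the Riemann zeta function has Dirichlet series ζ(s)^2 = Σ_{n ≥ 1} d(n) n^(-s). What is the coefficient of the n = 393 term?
d(393) = 4

ζ(s)^2 = (Σ 1/m^s)(Σ 1/k^s). The coefficient of 1/n^s in the product is the number of ordered pairs (m, k) with mk = n, which equals d(n). For n = 393, divisors are [1, 3, 131, 393], so d(393) = 4.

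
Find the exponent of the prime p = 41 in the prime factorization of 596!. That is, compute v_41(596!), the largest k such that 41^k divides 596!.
v_41(596!) = 14

Legendre's formula: v_p(n!) = Σ_{k ≥ 1} ⌊n / p^k⌋. For p = 41, n = 596, the terms are:
  ⌊596/41^1⌋ = ⌊596/41⌋ = 14
(the next term ⌊596/41^2⌋ = 0, terminating the sum). Summing: v_41(596!) = 14 = 14.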